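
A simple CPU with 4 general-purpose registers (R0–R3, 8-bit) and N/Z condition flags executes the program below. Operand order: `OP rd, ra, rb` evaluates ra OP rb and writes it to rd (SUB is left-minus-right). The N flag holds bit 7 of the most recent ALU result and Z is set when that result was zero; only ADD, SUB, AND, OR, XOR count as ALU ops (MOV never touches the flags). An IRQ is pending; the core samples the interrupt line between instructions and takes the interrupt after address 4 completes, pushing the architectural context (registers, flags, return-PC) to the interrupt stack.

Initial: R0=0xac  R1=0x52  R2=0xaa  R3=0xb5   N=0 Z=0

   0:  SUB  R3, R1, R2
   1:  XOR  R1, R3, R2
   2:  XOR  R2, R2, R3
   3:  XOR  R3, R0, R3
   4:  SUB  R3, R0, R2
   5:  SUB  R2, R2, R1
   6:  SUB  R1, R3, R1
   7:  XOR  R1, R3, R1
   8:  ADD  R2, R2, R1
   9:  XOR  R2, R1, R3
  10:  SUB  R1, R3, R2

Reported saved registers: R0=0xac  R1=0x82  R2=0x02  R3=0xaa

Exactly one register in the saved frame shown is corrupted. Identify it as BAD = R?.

after  0: R0=0xac R1=0x52 R2=0xaa R3=0xa8  N=1 Z=0
after  1: R0=0xac R1=0x02 R2=0xaa R3=0xa8  N=0 Z=0
after  2: R0=0xac R1=0x02 R2=0x02 R3=0xa8  N=0 Z=0
after  3: R0=0xac R1=0x02 R2=0x02 R3=0x04  N=0 Z=0
after  4: R0=0xac R1=0x02 R2=0x02 R3=0xaa  N=1 Z=0
-- IRQ taken; context saved, return-PC = 5 --
mismatch: R1: reported 0x82 vs actual 0x02

BAD = R1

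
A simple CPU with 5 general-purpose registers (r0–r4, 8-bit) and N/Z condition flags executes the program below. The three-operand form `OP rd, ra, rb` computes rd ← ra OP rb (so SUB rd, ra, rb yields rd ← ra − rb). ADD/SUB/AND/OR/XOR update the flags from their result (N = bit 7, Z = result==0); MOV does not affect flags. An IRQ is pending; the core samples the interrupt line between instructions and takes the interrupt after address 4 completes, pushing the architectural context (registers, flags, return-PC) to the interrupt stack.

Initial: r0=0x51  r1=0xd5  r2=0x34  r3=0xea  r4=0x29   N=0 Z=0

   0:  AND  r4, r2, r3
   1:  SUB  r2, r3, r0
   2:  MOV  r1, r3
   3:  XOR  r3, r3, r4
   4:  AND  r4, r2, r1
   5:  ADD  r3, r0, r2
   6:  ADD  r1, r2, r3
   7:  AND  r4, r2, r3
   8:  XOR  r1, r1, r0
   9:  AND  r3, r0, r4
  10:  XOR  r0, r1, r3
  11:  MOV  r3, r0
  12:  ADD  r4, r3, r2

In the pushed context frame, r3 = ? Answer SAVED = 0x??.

SAVED = 0xca

after  0: r0=0x51 r1=0xd5 r2=0x34 r3=0xea r4=0x20  N=0 Z=0
after  1: r0=0x51 r1=0xd5 r2=0x99 r3=0xea r4=0x20  N=1 Z=0
after  2: r0=0x51 r1=0xea r2=0x99 r3=0xea r4=0x20  N=1 Z=0
after  3: r0=0x51 r1=0xea r2=0x99 r3=0xca r4=0x20  N=1 Z=0
after  4: r0=0x51 r1=0xea r2=0x99 r3=0xca r4=0x88  N=1 Z=0
-- IRQ taken; context saved, return-PC = 5 --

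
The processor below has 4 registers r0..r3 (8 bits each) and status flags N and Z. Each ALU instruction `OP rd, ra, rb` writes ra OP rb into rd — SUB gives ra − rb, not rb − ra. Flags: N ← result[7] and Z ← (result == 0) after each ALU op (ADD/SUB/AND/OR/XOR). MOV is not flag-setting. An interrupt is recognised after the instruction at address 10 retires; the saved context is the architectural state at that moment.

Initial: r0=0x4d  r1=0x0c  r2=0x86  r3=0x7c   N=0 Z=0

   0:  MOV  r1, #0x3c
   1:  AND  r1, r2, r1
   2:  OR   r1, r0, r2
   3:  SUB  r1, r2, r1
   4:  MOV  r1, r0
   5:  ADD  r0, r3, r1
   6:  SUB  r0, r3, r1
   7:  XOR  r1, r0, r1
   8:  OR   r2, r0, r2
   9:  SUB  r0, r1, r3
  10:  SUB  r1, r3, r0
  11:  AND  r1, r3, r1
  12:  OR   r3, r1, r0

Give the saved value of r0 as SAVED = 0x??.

SAVED = 0xe6

after  0: r0=0x4d r1=0x3c r2=0x86 r3=0x7c  N=0 Z=0
after  1: r0=0x4d r1=0x04 r2=0x86 r3=0x7c  N=0 Z=0
after  2: r0=0x4d r1=0xcf r2=0x86 r3=0x7c  N=1 Z=0
after  3: r0=0x4d r1=0xb7 r2=0x86 r3=0x7c  N=1 Z=0
after  4: r0=0x4d r1=0x4d r2=0x86 r3=0x7c  N=1 Z=0
after  5: r0=0xc9 r1=0x4d r2=0x86 r3=0x7c  N=1 Z=0
after  6: r0=0x2f r1=0x4d r2=0x86 r3=0x7c  N=0 Z=0
after  7: r0=0x2f r1=0x62 r2=0x86 r3=0x7c  N=0 Z=0
after  8: r0=0x2f r1=0x62 r2=0xaf r3=0x7c  N=1 Z=0
after  9: r0=0xe6 r1=0x62 r2=0xaf r3=0x7c  N=1 Z=0
after 10: r0=0xe6 r1=0x96 r2=0xaf r3=0x7c  N=1 Z=0
-- IRQ taken; context saved, return-PC = 11 --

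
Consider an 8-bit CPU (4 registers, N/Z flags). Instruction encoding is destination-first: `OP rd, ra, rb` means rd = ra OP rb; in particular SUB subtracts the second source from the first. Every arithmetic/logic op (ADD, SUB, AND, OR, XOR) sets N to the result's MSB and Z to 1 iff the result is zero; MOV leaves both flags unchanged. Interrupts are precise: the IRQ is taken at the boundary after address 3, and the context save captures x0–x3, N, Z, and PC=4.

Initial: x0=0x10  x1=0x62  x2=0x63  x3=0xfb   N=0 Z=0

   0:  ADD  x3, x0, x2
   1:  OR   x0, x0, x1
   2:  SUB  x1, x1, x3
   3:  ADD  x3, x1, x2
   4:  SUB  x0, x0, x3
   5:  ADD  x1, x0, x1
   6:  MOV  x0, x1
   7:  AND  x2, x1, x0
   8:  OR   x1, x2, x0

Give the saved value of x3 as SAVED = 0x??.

after  0: x0=0x10 x1=0x62 x2=0x63 x3=0x73  N=0 Z=0
after  1: x0=0x72 x1=0x62 x2=0x63 x3=0x73  N=0 Z=0
after  2: x0=0x72 x1=0xef x2=0x63 x3=0x73  N=1 Z=0
after  3: x0=0x72 x1=0xef x2=0x63 x3=0x52  N=0 Z=0
-- IRQ taken; context saved, return-PC = 4 --

SAVED = 0x52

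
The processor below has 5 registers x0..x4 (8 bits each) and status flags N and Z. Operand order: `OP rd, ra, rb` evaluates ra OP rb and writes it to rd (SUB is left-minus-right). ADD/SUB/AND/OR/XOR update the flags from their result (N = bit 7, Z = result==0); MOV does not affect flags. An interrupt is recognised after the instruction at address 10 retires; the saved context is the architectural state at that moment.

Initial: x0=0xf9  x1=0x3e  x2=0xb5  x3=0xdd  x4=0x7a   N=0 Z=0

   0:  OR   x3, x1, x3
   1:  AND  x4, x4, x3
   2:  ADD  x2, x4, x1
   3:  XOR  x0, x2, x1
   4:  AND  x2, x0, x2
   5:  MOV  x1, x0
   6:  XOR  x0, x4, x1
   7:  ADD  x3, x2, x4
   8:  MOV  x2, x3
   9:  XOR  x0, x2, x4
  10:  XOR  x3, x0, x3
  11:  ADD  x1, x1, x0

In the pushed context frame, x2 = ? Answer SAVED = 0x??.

after  0: x0=0xf9 x1=0x3e x2=0xb5 x3=0xff x4=0x7a  N=1 Z=0
after  1: x0=0xf9 x1=0x3e x2=0xb5 x3=0xff x4=0x7a  N=0 Z=0
after  2: x0=0xf9 x1=0x3e x2=0xb8 x3=0xff x4=0x7a  N=1 Z=0
after  3: x0=0x86 x1=0x3e x2=0xb8 x3=0xff x4=0x7a  N=1 Z=0
after  4: x0=0x86 x1=0x3e x2=0x80 x3=0xff x4=0x7a  N=1 Z=0
after  5: x0=0x86 x1=0x86 x2=0x80 x3=0xff x4=0x7a  N=1 Z=0
after  6: x0=0xfc x1=0x86 x2=0x80 x3=0xff x4=0x7a  N=1 Z=0
after  7: x0=0xfc x1=0x86 x2=0x80 x3=0xfa x4=0x7a  N=1 Z=0
after  8: x0=0xfc x1=0x86 x2=0xfa x3=0xfa x4=0x7a  N=1 Z=0
after  9: x0=0x80 x1=0x86 x2=0xfa x3=0xfa x4=0x7a  N=1 Z=0
after 10: x0=0x80 x1=0x86 x2=0xfa x3=0x7a x4=0x7a  N=0 Z=0
-- IRQ taken; context saved, return-PC = 11 --

SAVED = 0xfa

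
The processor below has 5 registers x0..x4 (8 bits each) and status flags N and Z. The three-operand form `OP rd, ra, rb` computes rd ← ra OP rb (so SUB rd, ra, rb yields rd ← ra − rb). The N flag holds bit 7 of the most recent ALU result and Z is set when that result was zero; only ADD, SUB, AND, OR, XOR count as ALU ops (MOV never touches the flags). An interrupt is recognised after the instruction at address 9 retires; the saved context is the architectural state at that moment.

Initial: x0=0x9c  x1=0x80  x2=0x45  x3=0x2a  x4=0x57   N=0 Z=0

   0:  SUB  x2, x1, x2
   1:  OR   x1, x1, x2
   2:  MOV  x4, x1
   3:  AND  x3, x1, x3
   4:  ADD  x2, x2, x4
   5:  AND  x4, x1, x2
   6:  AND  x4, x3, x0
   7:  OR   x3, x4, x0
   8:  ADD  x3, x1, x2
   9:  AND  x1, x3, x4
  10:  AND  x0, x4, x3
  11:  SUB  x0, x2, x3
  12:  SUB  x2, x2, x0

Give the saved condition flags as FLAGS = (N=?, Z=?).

FLAGS = (N=0, Z=1)

after  0: x0=0x9c x1=0x80 x2=0x3b x3=0x2a x4=0x57  N=0 Z=0
after  1: x0=0x9c x1=0xbb x2=0x3b x3=0x2a x4=0x57  N=1 Z=0
after  2: x0=0x9c x1=0xbb x2=0x3b x3=0x2a x4=0xbb  N=1 Z=0
after  3: x0=0x9c x1=0xbb x2=0x3b x3=0x2a x4=0xbb  N=0 Z=0
after  4: x0=0x9c x1=0xbb x2=0xf6 x3=0x2a x4=0xbb  N=1 Z=0
after  5: x0=0x9c x1=0xbb x2=0xf6 x3=0x2a x4=0xb2  N=1 Z=0
after  6: x0=0x9c x1=0xbb x2=0xf6 x3=0x2a x4=0x08  N=0 Z=0
after  7: x0=0x9c x1=0xbb x2=0xf6 x3=0x9c x4=0x08  N=1 Z=0
after  8: x0=0x9c x1=0xbb x2=0xf6 x3=0xb1 x4=0x08  N=1 Z=0
after  9: x0=0x9c x1=0x00 x2=0xf6 x3=0xb1 x4=0x08  N=0 Z=1
-- IRQ taken; context saved, return-PC = 10 --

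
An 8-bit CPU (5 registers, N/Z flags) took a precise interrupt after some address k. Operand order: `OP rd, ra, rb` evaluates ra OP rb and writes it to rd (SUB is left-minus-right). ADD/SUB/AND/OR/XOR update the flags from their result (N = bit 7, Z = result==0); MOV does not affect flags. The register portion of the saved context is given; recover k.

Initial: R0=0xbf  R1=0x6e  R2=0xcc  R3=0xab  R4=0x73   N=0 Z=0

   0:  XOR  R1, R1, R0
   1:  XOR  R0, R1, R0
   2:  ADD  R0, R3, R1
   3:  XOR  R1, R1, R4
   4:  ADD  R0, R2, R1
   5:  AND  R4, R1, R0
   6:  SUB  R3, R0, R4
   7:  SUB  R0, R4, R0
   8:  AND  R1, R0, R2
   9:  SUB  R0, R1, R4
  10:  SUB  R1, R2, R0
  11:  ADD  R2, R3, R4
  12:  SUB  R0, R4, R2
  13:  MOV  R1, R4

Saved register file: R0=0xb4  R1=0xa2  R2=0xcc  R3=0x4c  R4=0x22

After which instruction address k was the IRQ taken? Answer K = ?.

after  0: R0=0xbf R1=0xd1 R2=0xcc R3=0xab R4=0x73  N=1 Z=0
after  1: R0=0x6e R1=0xd1 R2=0xcc R3=0xab R4=0x73  N=0 Z=0
after  2: R0=0x7c R1=0xd1 R2=0xcc R3=0xab R4=0x73  N=0 Z=0
after  3: R0=0x7c R1=0xa2 R2=0xcc R3=0xab R4=0x73  N=1 Z=0
after  4: R0=0x6e R1=0xa2 R2=0xcc R3=0xab R4=0x73  N=0 Z=0
after  5: R0=0x6e R1=0xa2 R2=0xcc R3=0xab R4=0x22  N=0 Z=0
after  6: R0=0x6e R1=0xa2 R2=0xcc R3=0x4c R4=0x22  N=0 Z=0
after  7: R0=0xb4 R1=0xa2 R2=0xcc R3=0x4c R4=0x22  N=1 Z=0
-- IRQ taken; context saved, return-PC = 8 --

K = 7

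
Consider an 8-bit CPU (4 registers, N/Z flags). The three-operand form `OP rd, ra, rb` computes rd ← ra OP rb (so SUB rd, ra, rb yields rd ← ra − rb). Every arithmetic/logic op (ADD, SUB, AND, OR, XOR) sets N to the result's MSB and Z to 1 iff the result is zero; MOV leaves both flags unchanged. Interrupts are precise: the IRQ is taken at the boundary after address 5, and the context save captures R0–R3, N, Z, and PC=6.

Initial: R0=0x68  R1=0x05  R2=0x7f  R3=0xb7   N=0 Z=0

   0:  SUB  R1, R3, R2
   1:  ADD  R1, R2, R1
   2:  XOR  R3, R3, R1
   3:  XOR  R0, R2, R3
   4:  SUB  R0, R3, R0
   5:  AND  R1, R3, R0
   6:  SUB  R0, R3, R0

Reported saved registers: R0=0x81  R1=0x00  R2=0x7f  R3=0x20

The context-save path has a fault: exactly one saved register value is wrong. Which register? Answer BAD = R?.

after  0: R0=0x68 R1=0x38 R2=0x7f R3=0xb7  N=0 Z=0
after  1: R0=0x68 R1=0xb7 R2=0x7f R3=0xb7  N=1 Z=0
after  2: R0=0x68 R1=0xb7 R2=0x7f R3=0x00  N=0 Z=1
after  3: R0=0x7f R1=0xb7 R2=0x7f R3=0x00  N=0 Z=0
after  4: R0=0x81 R1=0xb7 R2=0x7f R3=0x00  N=1 Z=0
after  5: R0=0x81 R1=0x00 R2=0x7f R3=0x00  N=0 Z=1
-- IRQ taken; context saved, return-PC = 6 --
mismatch: R3: reported 0x20 vs actual 0x00

BAD = R3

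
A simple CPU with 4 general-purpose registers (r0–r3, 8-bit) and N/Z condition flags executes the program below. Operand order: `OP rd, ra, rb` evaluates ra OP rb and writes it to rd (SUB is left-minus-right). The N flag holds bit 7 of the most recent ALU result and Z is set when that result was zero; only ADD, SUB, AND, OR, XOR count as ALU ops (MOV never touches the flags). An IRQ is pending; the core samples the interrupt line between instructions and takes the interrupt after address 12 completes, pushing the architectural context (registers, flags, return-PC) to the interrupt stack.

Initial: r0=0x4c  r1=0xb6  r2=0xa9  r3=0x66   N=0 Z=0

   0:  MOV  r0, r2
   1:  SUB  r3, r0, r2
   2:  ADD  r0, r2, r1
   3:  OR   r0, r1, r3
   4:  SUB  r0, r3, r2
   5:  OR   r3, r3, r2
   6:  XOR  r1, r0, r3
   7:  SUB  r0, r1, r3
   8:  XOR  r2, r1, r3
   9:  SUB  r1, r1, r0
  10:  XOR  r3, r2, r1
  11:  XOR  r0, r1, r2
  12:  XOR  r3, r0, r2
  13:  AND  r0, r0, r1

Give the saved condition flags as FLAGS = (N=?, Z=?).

after  0: r0=0xa9 r1=0xb6 r2=0xa9 r3=0x66  N=0 Z=0
after  1: r0=0xa9 r1=0xb6 r2=0xa9 r3=0x00  N=0 Z=1
after  2: r0=0x5f r1=0xb6 r2=0xa9 r3=0x00  N=0 Z=0
after  3: r0=0xb6 r1=0xb6 r2=0xa9 r3=0x00  N=1 Z=0
after  4: r0=0x57 r1=0xb6 r2=0xa9 r3=0x00  N=0 Z=0
after  5: r0=0x57 r1=0xb6 r2=0xa9 r3=0xa9  N=1 Z=0
after  6: r0=0x57 r1=0xfe r2=0xa9 r3=0xa9  N=1 Z=0
after  7: r0=0x55 r1=0xfe r2=0xa9 r3=0xa9  N=0 Z=0
after  8: r0=0x55 r1=0xfe r2=0x57 r3=0xa9  N=0 Z=0
after  9: r0=0x55 r1=0xa9 r2=0x57 r3=0xa9  N=1 Z=0
after 10: r0=0x55 r1=0xa9 r2=0x57 r3=0xfe  N=1 Z=0
after 11: r0=0xfe r1=0xa9 r2=0x57 r3=0xfe  N=1 Z=0
after 12: r0=0xfe r1=0xa9 r2=0x57 r3=0xa9  N=1 Z=0
-- IRQ taken; context saved, return-PC = 13 --

FLAGS = (N=1, Z=0)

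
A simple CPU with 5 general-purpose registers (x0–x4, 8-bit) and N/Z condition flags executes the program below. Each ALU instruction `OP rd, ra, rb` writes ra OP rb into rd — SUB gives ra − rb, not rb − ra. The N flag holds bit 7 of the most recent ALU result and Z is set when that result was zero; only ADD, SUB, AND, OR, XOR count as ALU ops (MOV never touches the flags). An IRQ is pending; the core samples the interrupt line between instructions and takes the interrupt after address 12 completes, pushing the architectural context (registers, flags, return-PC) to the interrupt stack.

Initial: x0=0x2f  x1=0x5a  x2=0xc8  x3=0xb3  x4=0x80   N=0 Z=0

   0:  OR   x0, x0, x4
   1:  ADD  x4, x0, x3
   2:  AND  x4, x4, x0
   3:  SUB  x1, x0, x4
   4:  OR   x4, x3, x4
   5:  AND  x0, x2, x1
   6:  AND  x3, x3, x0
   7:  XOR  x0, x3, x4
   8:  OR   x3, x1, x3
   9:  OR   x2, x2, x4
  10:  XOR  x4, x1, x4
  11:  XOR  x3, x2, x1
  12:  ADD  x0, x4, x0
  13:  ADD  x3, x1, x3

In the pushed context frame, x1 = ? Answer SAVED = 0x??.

SAVED = 0x8d

after  0: x0=0xaf x1=0x5a x2=0xc8 x3=0xb3 x4=0x80  N=1 Z=0
after  1: x0=0xaf x1=0x5a x2=0xc8 x3=0xb3 x4=0x62  N=0 Z=0
after  2: x0=0xaf x1=0x5a x2=0xc8 x3=0xb3 x4=0x22  N=0 Z=0
after  3: x0=0xaf x1=0x8d x2=0xc8 x3=0xb3 x4=0x22  N=1 Z=0
after  4: x0=0xaf x1=0x8d x2=0xc8 x3=0xb3 x4=0xb3  N=1 Z=0
after  5: x0=0x88 x1=0x8d x2=0xc8 x3=0xb3 x4=0xb3  N=1 Z=0
after  6: x0=0x88 x1=0x8d x2=0xc8 x3=0x80 x4=0xb3  N=1 Z=0
after  7: x0=0x33 x1=0x8d x2=0xc8 x3=0x80 x4=0xb3  N=0 Z=0
after  8: x0=0x33 x1=0x8d x2=0xc8 x3=0x8d x4=0xb3  N=1 Z=0
after  9: x0=0x33 x1=0x8d x2=0xfb x3=0x8d x4=0xb3  N=1 Z=0
after 10: x0=0x33 x1=0x8d x2=0xfb x3=0x8d x4=0x3e  N=0 Z=0
after 11: x0=0x33 x1=0x8d x2=0xfb x3=0x76 x4=0x3e  N=0 Z=0
after 12: x0=0x71 x1=0x8d x2=0xfb x3=0x76 x4=0x3e  N=0 Z=0
-- IRQ taken; context saved, return-PC = 13 --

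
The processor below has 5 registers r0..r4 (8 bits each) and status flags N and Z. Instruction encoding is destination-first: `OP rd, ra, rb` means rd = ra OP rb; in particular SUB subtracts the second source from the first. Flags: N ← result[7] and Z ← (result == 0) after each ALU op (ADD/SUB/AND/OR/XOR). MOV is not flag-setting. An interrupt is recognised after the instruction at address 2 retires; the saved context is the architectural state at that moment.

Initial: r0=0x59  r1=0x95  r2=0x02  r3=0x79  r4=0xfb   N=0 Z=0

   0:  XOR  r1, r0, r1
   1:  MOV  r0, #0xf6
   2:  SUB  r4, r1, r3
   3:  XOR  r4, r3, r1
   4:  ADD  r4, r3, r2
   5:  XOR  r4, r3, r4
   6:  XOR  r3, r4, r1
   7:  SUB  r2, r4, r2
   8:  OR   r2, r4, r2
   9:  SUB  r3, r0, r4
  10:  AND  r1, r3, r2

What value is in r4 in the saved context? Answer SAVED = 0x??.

after  0: r0=0x59 r1=0xcc r2=0x02 r3=0x79 r4=0xfb  N=1 Z=0
after  1: r0=0xf6 r1=0xcc r2=0x02 r3=0x79 r4=0xfb  N=1 Z=0
after  2: r0=0xf6 r1=0xcc r2=0x02 r3=0x79 r4=0x53  N=0 Z=0
-- IRQ taken; context saved, return-PC = 3 --

SAVED = 0x53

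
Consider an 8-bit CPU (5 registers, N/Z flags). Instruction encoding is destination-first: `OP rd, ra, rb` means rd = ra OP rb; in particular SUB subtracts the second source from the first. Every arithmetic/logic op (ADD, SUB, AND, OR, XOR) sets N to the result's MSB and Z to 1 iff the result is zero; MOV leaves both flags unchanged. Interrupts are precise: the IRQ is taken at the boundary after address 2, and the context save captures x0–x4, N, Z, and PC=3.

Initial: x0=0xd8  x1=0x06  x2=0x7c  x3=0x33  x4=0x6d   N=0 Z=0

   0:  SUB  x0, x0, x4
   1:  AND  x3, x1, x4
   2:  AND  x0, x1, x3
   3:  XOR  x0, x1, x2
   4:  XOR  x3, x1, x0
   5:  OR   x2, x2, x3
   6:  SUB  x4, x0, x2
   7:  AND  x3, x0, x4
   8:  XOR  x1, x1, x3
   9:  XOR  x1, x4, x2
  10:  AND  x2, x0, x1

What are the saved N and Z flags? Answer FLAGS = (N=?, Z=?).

FLAGS = (N=0, Z=0)

after  0: x0=0x6b x1=0x06 x2=0x7c x3=0x33 x4=0x6d  N=0 Z=0
after  1: x0=0x6b x1=0x06 x2=0x7c x3=0x04 x4=0x6d  N=0 Z=0
after  2: x0=0x04 x1=0x06 x2=0x7c x3=0x04 x4=0x6d  N=0 Z=0
-- IRQ taken; context saved, return-PC = 3 --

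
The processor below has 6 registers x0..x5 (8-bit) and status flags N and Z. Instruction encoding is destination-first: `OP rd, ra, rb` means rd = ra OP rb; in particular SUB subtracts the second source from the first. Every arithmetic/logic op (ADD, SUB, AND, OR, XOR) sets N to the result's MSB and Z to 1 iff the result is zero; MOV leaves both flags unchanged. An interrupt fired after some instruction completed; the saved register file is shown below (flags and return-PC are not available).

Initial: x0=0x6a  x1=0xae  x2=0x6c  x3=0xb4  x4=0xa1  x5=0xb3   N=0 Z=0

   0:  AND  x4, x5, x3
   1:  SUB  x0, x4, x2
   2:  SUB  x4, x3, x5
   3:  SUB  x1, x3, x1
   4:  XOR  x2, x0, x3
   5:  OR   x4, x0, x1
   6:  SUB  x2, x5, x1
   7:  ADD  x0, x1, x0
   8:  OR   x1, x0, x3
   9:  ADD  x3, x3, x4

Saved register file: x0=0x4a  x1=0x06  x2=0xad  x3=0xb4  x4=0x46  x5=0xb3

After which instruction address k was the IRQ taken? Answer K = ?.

after  0: x0=0x6a x1=0xae x2=0x6c x3=0xb4 x4=0xb0 x5=0xb3  N=1 Z=0
after  1: x0=0x44 x1=0xae x2=0x6c x3=0xb4 x4=0xb0 x5=0xb3  N=0 Z=0
after  2: x0=0x44 x1=0xae x2=0x6c x3=0xb4 x4=0x01 x5=0xb3  N=0 Z=0
after  3: x0=0x44 x1=0x06 x2=0x6c x3=0xb4 x4=0x01 x5=0xb3  N=0 Z=0
after  4: x0=0x44 x1=0x06 x2=0xf0 x3=0xb4 x4=0x01 x5=0xb3  N=1 Z=0
after  5: x0=0x44 x1=0x06 x2=0xf0 x3=0xb4 x4=0x46 x5=0xb3  N=0 Z=0
after  6: x0=0x44 x1=0x06 x2=0xad x3=0xb4 x4=0x46 x5=0xb3  N=1 Z=0
after  7: x0=0x4a x1=0x06 x2=0xad x3=0xb4 x4=0x46 x5=0xb3  N=0 Z=0
-- IRQ taken; context saved, return-PC = 8 --

K = 7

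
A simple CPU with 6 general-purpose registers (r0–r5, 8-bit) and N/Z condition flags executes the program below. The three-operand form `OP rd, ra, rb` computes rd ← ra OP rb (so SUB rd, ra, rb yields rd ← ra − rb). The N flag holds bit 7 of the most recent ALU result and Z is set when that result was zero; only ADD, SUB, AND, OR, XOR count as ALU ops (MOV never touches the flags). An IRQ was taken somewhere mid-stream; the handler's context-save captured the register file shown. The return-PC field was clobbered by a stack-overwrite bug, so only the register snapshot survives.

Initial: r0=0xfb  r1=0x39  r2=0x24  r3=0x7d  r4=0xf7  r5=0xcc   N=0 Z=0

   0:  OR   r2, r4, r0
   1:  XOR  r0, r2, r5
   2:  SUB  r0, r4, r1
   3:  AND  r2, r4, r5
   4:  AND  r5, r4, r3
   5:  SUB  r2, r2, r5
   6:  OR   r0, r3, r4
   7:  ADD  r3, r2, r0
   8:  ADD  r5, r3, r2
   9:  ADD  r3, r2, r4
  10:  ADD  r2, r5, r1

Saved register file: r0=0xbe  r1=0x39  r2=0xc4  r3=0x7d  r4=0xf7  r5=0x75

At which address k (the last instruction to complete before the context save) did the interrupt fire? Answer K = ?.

K = 4

after  0: r0=0xfb r1=0x39 r2=0xff r3=0x7d r4=0xf7 r5=0xcc  N=1 Z=0
after  1: r0=0x33 r1=0x39 r2=0xff r3=0x7d r4=0xf7 r5=0xcc  N=0 Z=0
after  2: r0=0xbe r1=0x39 r2=0xff r3=0x7d r4=0xf7 r5=0xcc  N=1 Z=0
after  3: r0=0xbe r1=0x39 r2=0xc4 r3=0x7d r4=0xf7 r5=0xcc  N=1 Z=0
after  4: r0=0xbe r1=0x39 r2=0xc4 r3=0x7d r4=0xf7 r5=0x75  N=0 Z=0
-- IRQ taken; context saved, return-PC = 5 --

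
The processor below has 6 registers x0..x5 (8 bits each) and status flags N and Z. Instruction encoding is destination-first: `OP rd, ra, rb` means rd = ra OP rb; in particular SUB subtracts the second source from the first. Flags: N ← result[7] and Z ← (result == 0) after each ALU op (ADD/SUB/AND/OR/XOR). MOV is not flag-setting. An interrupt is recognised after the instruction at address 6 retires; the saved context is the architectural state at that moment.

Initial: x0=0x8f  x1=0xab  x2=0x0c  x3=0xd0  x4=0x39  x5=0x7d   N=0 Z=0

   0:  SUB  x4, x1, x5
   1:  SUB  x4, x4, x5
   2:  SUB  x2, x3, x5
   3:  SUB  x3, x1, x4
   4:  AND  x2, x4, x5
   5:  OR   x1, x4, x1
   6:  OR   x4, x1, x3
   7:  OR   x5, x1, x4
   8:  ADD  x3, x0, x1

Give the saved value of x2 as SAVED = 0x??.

SAVED = 0x31

after  0: x0=0x8f x1=0xab x2=0x0c x3=0xd0 x4=0x2e x5=0x7d  N=0 Z=0
after  1: x0=0x8f x1=0xab x2=0x0c x3=0xd0 x4=0xb1 x5=0x7d  N=1 Z=0
after  2: x0=0x8f x1=0xab x2=0x53 x3=0xd0 x4=0xb1 x5=0x7d  N=0 Z=0
after  3: x0=0x8f x1=0xab x2=0x53 x3=0xfa x4=0xb1 x5=0x7d  N=1 Z=0
after  4: x0=0x8f x1=0xab x2=0x31 x3=0xfa x4=0xb1 x5=0x7d  N=0 Z=0
after  5: x0=0x8f x1=0xbb x2=0x31 x3=0xfa x4=0xb1 x5=0x7d  N=1 Z=0
after  6: x0=0x8f x1=0xbb x2=0x31 x3=0xfa x4=0xfb x5=0x7d  N=1 Z=0
-- IRQ taken; context saved, return-PC = 7 --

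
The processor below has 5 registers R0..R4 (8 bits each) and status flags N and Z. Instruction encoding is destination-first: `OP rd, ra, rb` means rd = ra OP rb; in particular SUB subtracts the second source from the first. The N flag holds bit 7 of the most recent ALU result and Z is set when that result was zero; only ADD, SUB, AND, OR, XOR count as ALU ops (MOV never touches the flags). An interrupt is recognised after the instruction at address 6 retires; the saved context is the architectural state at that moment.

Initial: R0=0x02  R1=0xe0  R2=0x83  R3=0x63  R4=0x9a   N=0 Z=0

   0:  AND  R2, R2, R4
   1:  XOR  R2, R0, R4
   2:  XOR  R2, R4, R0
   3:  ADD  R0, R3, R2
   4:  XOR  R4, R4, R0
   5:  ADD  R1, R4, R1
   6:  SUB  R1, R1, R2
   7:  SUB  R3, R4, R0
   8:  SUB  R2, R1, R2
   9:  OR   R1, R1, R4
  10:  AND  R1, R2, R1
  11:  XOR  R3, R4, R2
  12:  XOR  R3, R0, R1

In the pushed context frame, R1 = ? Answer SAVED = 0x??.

SAVED = 0xa9

after  0: R0=0x02 R1=0xe0 R2=0x82 R3=0x63 R4=0x9a  N=1 Z=0
after  1: R0=0x02 R1=0xe0 R2=0x98 R3=0x63 R4=0x9a  N=1 Z=0
after  2: R0=0x02 R1=0xe0 R2=0x98 R3=0x63 R4=0x9a  N=1 Z=0
after  3: R0=0xfb R1=0xe0 R2=0x98 R3=0x63 R4=0x9a  N=1 Z=0
after  4: R0=0xfb R1=0xe0 R2=0x98 R3=0x63 R4=0x61  N=0 Z=0
after  5: R0=0xfb R1=0x41 R2=0x98 R3=0x63 R4=0x61  N=0 Z=0
after  6: R0=0xfb R1=0xa9 R2=0x98 R3=0x63 R4=0x61  N=1 Z=0
-- IRQ taken; context saved, return-PC = 7 --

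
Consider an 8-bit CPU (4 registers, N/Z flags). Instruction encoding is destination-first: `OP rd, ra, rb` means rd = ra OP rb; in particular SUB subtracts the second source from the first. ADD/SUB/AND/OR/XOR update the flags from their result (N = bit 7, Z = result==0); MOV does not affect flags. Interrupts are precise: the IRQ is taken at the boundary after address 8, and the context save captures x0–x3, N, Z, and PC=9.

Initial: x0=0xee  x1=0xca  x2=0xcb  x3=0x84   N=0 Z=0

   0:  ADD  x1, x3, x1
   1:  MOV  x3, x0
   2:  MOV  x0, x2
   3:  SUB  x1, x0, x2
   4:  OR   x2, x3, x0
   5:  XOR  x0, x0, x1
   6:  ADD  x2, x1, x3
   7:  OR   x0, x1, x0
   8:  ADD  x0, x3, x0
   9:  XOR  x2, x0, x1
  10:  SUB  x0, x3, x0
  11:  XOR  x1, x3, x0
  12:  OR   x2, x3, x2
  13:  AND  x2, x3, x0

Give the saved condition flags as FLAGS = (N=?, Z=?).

FLAGS = (N=1, Z=0)

after  0: x0=0xee x1=0x4e x2=0xcb x3=0x84  N=0 Z=0
after  1: x0=0xee x1=0x4e x2=0xcb x3=0xee  N=0 Z=0
after  2: x0=0xcb x1=0x4e x2=0xcb x3=0xee  N=0 Z=0
after  3: x0=0xcb x1=0x00 x2=0xcb x3=0xee  N=0 Z=1
after  4: x0=0xcb x1=0x00 x2=0xef x3=0xee  N=1 Z=0
after  5: x0=0xcb x1=0x00 x2=0xef x3=0xee  N=1 Z=0
after  6: x0=0xcb x1=0x00 x2=0xee x3=0xee  N=1 Z=0
after  7: x0=0xcb x1=0x00 x2=0xee x3=0xee  N=1 Z=0
after  8: x0=0xb9 x1=0x00 x2=0xee x3=0xee  N=1 Z=0
-- IRQ taken; context saved, return-PC = 9 --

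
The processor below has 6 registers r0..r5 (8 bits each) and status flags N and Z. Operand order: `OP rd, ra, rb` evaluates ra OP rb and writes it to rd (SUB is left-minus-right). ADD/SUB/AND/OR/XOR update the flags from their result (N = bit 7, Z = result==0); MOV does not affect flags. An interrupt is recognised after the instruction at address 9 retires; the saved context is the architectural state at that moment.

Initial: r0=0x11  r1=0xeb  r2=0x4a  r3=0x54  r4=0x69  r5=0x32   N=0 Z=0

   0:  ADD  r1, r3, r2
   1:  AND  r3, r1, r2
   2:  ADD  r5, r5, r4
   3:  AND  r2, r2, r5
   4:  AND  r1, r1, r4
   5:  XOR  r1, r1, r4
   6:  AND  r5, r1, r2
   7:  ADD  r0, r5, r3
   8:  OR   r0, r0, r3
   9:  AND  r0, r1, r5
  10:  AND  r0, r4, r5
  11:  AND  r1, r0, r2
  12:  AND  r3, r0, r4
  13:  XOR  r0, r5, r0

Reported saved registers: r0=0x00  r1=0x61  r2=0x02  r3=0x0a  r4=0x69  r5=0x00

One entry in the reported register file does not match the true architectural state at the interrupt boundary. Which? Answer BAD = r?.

after  0: r0=0x11 r1=0x9e r2=0x4a r3=0x54 r4=0x69 r5=0x32  N=1 Z=0
after  1: r0=0x11 r1=0x9e r2=0x4a r3=0x0a r4=0x69 r5=0x32  N=0 Z=0
after  2: r0=0x11 r1=0x9e r2=0x4a r3=0x0a r4=0x69 r5=0x9b  N=1 Z=0
after  3: r0=0x11 r1=0x9e r2=0x0a r3=0x0a r4=0x69 r5=0x9b  N=0 Z=0
after  4: r0=0x11 r1=0x08 r2=0x0a r3=0x0a r4=0x69 r5=0x9b  N=0 Z=0
after  5: r0=0x11 r1=0x61 r2=0x0a r3=0x0a r4=0x69 r5=0x9b  N=0 Z=0
after  6: r0=0x11 r1=0x61 r2=0x0a r3=0x0a r4=0x69 r5=0x00  N=0 Z=1
after  7: r0=0x0a r1=0x61 r2=0x0a r3=0x0a r4=0x69 r5=0x00  N=0 Z=0
after  8: r0=0x0a r1=0x61 r2=0x0a r3=0x0a r4=0x69 r5=0x00  N=0 Z=0
after  9: r0=0x00 r1=0x61 r2=0x0a r3=0x0a r4=0x69 r5=0x00  N=0 Z=1
-- IRQ taken; context saved, return-PC = 10 --
mismatch: r2: reported 0x02 vs actual 0x0a

BAD = r2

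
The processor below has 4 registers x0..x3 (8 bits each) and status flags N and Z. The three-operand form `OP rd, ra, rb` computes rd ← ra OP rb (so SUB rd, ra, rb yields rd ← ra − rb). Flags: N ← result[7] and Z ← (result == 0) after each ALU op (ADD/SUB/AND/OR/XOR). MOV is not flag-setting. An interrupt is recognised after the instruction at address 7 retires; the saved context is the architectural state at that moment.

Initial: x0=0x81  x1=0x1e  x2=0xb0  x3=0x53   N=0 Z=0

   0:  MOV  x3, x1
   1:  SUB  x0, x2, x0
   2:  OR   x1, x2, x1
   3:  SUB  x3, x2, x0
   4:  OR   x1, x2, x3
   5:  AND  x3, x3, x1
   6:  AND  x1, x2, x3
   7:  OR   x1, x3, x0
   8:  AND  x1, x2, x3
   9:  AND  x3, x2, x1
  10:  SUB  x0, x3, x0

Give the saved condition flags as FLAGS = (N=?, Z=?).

FLAGS = (N=1, Z=0)

after  0: x0=0x81 x1=0x1e x2=0xb0 x3=0x1e  N=0 Z=0
after  1: x0=0x2f x1=0x1e x2=0xb0 x3=0x1e  N=0 Z=0
after  2: x0=0x2f x1=0xbe x2=0xb0 x3=0x1e  N=1 Z=0
after  3: x0=0x2f x1=0xbe x2=0xb0 x3=0x81  N=1 Z=0
after  4: x0=0x2f x1=0xb1 x2=0xb0 x3=0x81  N=1 Z=0
after  5: x0=0x2f x1=0xb1 x2=0xb0 x3=0x81  N=1 Z=0
after  6: x0=0x2f x1=0x80 x2=0xb0 x3=0x81  N=1 Z=0
after  7: x0=0x2f x1=0xaf x2=0xb0 x3=0x81  N=1 Z=0
-- IRQ taken; context saved, return-PC = 8 --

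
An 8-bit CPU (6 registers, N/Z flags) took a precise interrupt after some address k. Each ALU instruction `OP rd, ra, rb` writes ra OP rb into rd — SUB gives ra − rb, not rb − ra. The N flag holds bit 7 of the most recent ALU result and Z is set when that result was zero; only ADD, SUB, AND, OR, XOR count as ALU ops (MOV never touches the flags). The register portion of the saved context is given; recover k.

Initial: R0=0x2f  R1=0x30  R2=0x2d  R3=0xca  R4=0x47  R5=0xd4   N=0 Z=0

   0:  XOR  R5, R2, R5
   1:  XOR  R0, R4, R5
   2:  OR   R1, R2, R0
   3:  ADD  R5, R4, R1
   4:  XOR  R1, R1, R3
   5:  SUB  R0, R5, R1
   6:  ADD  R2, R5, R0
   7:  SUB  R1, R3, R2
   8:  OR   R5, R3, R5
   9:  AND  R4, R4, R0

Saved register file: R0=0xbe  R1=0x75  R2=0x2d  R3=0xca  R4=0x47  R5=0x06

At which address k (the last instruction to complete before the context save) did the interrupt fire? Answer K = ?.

after  0: R0=0x2f R1=0x30 R2=0x2d R3=0xca R4=0x47 R5=0xf9  N=1 Z=0
after  1: R0=0xbe R1=0x30 R2=0x2d R3=0xca R4=0x47 R5=0xf9  N=1 Z=0
after  2: R0=0xbe R1=0xbf R2=0x2d R3=0xca R4=0x47 R5=0xf9  N=1 Z=0
after  3: R0=0xbe R1=0xbf R2=0x2d R3=0xca R4=0x47 R5=0x06  N=0 Z=0
after  4: R0=0xbe R1=0x75 R2=0x2d R3=0xca R4=0x47 R5=0x06  N=0 Z=0
-- IRQ taken; context saved, return-PC = 5 --

K = 4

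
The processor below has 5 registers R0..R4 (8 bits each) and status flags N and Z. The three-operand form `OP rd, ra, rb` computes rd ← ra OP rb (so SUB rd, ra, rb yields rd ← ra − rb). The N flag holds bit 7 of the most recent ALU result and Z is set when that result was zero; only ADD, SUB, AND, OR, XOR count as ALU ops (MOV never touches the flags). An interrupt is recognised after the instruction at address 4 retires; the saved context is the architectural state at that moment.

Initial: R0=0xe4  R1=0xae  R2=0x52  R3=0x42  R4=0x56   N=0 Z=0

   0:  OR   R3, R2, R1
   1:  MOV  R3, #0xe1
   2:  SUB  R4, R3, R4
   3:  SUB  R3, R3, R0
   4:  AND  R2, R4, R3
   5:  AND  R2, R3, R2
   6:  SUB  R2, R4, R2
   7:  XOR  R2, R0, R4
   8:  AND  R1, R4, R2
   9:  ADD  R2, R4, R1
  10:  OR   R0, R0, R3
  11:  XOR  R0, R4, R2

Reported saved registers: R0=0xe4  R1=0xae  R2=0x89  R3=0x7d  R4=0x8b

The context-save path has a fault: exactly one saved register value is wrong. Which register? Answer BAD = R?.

BAD = R3

after  0: R0=0xe4 R1=0xae R2=0x52 R3=0xfe R4=0x56  N=1 Z=0
after  1: R0=0xe4 R1=0xae R2=0x52 R3=0xe1 R4=0x56  N=1 Z=0
after  2: R0=0xe4 R1=0xae R2=0x52 R3=0xe1 R4=0x8b  N=1 Z=0
after  3: R0=0xe4 R1=0xae R2=0x52 R3=0xfd R4=0x8b  N=1 Z=0
after  4: R0=0xe4 R1=0xae R2=0x89 R3=0xfd R4=0x8b  N=1 Z=0
-- IRQ taken; context saved, return-PC = 5 --
mismatch: R3: reported 0x7d vs actual 0xfd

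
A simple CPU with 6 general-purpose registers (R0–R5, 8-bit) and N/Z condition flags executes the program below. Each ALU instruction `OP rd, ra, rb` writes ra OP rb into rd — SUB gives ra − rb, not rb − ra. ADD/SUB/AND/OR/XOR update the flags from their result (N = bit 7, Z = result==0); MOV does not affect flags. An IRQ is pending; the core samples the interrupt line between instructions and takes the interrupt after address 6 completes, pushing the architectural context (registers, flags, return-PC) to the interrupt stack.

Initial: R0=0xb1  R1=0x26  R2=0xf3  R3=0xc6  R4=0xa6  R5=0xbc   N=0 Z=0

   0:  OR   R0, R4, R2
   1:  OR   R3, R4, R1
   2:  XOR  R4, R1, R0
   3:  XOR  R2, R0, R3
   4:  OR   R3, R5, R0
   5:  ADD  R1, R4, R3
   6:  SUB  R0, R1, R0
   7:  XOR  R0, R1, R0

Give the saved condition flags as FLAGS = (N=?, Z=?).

FLAGS = (N=1, Z=0)

after  0: R0=0xf7 R1=0x26 R2=0xf3 R3=0xc6 R4=0xa6 R5=0xbc  N=1 Z=0
after  1: R0=0xf7 R1=0x26 R2=0xf3 R3=0xa6 R4=0xa6 R5=0xbc  N=1 Z=0
after  2: R0=0xf7 R1=0x26 R2=0xf3 R3=0xa6 R4=0xd1 R5=0xbc  N=1 Z=0
after  3: R0=0xf7 R1=0x26 R2=0x51 R3=0xa6 R4=0xd1 R5=0xbc  N=0 Z=0
after  4: R0=0xf7 R1=0x26 R2=0x51 R3=0xff R4=0xd1 R5=0xbc  N=1 Z=0
after  5: R0=0xf7 R1=0xd0 R2=0x51 R3=0xff R4=0xd1 R5=0xbc  N=1 Z=0
after  6: R0=0xd9 R1=0xd0 R2=0x51 R3=0xff R4=0xd1 R5=0xbc  N=1 Z=0
-- IRQ taken; context saved, return-PC = 7 --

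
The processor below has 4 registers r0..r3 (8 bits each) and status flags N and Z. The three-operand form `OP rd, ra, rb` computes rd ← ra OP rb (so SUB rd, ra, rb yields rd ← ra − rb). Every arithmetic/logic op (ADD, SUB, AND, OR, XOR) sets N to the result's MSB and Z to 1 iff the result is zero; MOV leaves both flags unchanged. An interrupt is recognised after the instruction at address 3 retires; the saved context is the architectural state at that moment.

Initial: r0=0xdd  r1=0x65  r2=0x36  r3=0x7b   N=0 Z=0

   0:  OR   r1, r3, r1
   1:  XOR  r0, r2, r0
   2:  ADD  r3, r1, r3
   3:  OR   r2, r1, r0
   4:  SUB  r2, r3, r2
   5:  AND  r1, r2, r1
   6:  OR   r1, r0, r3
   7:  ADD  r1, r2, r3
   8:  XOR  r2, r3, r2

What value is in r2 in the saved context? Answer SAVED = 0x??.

SAVED = 0xff

after  0: r0=0xdd r1=0x7f r2=0x36 r3=0x7b  N=0 Z=0
after  1: r0=0xeb r1=0x7f r2=0x36 r3=0x7b  N=1 Z=0
after  2: r0=0xeb r1=0x7f r2=0x36 r3=0xfa  N=1 Z=0
after  3: r0=0xeb r1=0x7f r2=0xff r3=0xfa  N=1 Z=0
-- IRQ taken; context saved, return-PC = 4 --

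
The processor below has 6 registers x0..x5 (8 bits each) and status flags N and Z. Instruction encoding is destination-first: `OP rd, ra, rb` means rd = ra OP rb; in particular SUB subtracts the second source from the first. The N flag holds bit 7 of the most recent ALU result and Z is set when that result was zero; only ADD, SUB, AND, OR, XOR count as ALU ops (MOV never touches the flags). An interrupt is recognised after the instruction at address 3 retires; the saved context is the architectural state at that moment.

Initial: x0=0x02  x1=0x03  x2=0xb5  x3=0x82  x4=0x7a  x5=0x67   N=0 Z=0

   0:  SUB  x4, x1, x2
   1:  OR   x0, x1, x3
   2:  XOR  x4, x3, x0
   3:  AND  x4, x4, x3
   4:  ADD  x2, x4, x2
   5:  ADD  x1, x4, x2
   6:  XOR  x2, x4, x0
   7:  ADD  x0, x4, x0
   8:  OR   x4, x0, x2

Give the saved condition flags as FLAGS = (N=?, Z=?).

after  0: x0=0x02 x1=0x03 x2=0xb5 x3=0x82 x4=0x4e x5=0x67  N=0 Z=0
after  1: x0=0x83 x1=0x03 x2=0xb5 x3=0x82 x4=0x4e x5=0x67  N=1 Z=0
after  2: x0=0x83 x1=0x03 x2=0xb5 x3=0x82 x4=0x01 x5=0x67  N=0 Z=0
after  3: x0=0x83 x1=0x03 x2=0xb5 x3=0x82 x4=0x00 x5=0x67  N=0 Z=1
-- IRQ taken; context saved, return-PC = 4 --

FLAGS = (N=0, Z=1)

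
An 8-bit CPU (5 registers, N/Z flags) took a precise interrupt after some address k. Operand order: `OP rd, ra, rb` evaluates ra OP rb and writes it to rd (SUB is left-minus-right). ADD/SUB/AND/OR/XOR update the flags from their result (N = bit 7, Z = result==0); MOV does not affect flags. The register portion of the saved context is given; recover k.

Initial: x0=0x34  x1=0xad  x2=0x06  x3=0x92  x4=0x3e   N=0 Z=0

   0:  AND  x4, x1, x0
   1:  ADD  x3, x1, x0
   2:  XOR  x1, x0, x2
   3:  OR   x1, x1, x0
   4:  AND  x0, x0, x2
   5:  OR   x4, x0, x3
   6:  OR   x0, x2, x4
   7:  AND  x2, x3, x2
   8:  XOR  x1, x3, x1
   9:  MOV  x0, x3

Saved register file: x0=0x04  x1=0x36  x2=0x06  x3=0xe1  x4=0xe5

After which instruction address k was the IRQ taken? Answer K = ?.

K = 5

after  0: x0=0x34 x1=0xad x2=0x06 x3=0x92 x4=0x24  N=0 Z=0
after  1: x0=0x34 x1=0xad x2=0x06 x3=0xe1 x4=0x24  N=1 Z=0
after  2: x0=0x34 x1=0x32 x2=0x06 x3=0xe1 x4=0x24  N=0 Z=0
after  3: x0=0x34 x1=0x36 x2=0x06 x3=0xe1 x4=0x24  N=0 Z=0
after  4: x0=0x04 x1=0x36 x2=0x06 x3=0xe1 x4=0x24  N=0 Z=0
after  5: x0=0x04 x1=0x36 x2=0x06 x3=0xe1 x4=0xe5  N=1 Z=0
-- IRQ taken; context saved, return-PC = 6 --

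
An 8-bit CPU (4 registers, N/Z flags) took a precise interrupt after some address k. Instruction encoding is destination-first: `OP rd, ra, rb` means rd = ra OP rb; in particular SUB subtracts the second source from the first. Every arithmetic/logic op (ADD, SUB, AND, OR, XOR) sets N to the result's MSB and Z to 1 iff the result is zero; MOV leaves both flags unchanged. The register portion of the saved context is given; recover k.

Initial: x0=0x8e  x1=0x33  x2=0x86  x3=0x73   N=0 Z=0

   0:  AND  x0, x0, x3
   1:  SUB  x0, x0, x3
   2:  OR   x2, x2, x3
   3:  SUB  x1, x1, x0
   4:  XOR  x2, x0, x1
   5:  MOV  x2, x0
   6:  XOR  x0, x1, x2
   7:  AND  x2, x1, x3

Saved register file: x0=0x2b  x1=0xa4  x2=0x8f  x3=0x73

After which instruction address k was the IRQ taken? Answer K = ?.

after  0: x0=0x02 x1=0x33 x2=0x86 x3=0x73  N=0 Z=0
after  1: x0=0x8f x1=0x33 x2=0x86 x3=0x73  N=1 Z=0
after  2: x0=0x8f x1=0x33 x2=0xf7 x3=0x73  N=1 Z=0
after  3: x0=0x8f x1=0xa4 x2=0xf7 x3=0x73  N=1 Z=0
after  4: x0=0x8f x1=0xa4 x2=0x2b x3=0x73  N=0 Z=0
after  5: x0=0x8f x1=0xa4 x2=0x8f x3=0x73  N=0 Z=0
after  6: x0=0x2b x1=0xa4 x2=0x8f x3=0x73  N=0 Z=0
-- IRQ taken; context saved, return-PC = 7 --

K = 6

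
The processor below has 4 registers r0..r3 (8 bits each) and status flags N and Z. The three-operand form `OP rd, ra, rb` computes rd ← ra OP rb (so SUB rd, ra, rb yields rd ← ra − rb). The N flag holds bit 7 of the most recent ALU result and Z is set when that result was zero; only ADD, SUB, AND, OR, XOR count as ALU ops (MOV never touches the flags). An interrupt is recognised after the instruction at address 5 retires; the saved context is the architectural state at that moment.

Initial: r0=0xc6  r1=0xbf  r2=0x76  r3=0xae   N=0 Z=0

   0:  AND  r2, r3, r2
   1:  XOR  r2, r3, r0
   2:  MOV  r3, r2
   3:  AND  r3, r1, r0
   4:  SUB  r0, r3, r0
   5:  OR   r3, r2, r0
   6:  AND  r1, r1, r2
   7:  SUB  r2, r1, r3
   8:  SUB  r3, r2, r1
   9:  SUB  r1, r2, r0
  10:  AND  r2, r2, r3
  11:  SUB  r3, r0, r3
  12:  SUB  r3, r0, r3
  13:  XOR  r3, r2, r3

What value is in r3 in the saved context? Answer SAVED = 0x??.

after  0: r0=0xc6 r1=0xbf r2=0x26 r3=0xae  N=0 Z=0
after  1: r0=0xc6 r1=0xbf r2=0x68 r3=0xae  N=0 Z=0
after  2: r0=0xc6 r1=0xbf r2=0x68 r3=0x68  N=0 Z=0
after  3: r0=0xc6 r1=0xbf r2=0x68 r3=0x86  N=1 Z=0
after  4: r0=0xc0 r1=0xbf r2=0x68 r3=0x86  N=1 Z=0
after  5: r0=0xc0 r1=0xbf r2=0x68 r3=0xe8  N=1 Z=0
-- IRQ taken; context saved, return-PC = 6 --

SAVED = 0xe8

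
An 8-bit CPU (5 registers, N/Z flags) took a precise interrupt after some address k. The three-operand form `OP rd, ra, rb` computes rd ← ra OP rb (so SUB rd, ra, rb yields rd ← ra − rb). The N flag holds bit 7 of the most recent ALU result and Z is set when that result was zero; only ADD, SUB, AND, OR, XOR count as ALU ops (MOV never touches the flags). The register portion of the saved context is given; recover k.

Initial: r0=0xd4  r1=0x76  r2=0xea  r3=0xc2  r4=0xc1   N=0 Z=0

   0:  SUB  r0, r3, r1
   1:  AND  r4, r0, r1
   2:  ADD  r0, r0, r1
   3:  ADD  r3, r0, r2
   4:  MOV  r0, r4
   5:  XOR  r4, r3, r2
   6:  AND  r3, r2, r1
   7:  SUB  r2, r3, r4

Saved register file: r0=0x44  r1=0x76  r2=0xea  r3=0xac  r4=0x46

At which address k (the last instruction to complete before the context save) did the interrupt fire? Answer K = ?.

K = 5

after  0: r0=0x4c r1=0x76 r2=0xea r3=0xc2 r4=0xc1  N=0 Z=0
after  1: r0=0x4c r1=0x76 r2=0xea r3=0xc2 r4=0x44  N=0 Z=0
after  2: r0=0xc2 r1=0x76 r2=0xea r3=0xc2 r4=0x44  N=1 Z=0
after  3: r0=0xc2 r1=0x76 r2=0xea r3=0xac r4=0x44  N=1 Z=0
after  4: r0=0x44 r1=0x76 r2=0xea r3=0xac r4=0x44  N=1 Z=0
after  5: r0=0x44 r1=0x76 r2=0xea r3=0xac r4=0x46  N=0 Z=0
-- IRQ taken; context saved, return-PC = 6 --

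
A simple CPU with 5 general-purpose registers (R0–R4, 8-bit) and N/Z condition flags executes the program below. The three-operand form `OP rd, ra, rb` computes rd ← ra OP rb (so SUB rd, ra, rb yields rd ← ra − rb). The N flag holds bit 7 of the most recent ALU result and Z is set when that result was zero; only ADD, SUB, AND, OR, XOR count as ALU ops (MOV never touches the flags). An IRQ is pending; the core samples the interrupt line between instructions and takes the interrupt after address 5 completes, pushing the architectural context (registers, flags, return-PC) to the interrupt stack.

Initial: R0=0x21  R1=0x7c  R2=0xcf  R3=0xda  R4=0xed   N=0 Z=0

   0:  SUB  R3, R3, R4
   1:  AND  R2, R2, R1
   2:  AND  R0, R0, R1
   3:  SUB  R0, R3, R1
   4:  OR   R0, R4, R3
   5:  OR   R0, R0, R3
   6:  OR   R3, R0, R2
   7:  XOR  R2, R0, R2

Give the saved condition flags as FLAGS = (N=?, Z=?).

FLAGS = (N=1, Z=0)

after  0: R0=0x21 R1=0x7c R2=0xcf R3=0xed R4=0xed  N=1 Z=0
after  1: R0=0x21 R1=0x7c R2=0x4c R3=0xed R4=0xed  N=0 Z=0
after  2: R0=0x20 R1=0x7c R2=0x4c R3=0xed R4=0xed  N=0 Z=0
after  3: R0=0x71 R1=0x7c R2=0x4c R3=0xed R4=0xed  N=0 Z=0
after  4: R0=0xed R1=0x7c R2=0x4c R3=0xed R4=0xed  N=1 Z=0
after  5: R0=0xed R1=0x7c R2=0x4c R3=0xed R4=0xed  N=1 Z=0
-- IRQ taken; context saved, return-PC = 6 --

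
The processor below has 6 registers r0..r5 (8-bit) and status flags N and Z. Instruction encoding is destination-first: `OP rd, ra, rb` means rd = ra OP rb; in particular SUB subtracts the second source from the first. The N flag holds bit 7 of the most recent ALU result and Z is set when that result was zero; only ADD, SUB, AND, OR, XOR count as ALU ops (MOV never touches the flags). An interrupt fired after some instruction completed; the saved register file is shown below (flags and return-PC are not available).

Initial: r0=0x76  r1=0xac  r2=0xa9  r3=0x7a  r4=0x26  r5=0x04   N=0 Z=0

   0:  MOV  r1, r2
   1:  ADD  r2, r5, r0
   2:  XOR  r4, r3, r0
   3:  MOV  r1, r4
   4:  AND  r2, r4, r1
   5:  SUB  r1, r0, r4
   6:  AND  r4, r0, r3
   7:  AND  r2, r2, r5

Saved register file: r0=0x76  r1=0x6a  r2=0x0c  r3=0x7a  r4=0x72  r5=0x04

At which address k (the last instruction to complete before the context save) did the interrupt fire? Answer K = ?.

after  0: r0=0x76 r1=0xa9 r2=0xa9 r3=0x7a r4=0x26 r5=0x04  N=0 Z=0
after  1: r0=0x76 r1=0xa9 r2=0x7a r3=0x7a r4=0x26 r5=0x04  N=0 Z=0
after  2: r0=0x76 r1=0xa9 r2=0x7a r3=0x7a r4=0x0c r5=0x04  N=0 Z=0
after  3: r0=0x76 r1=0x0c r2=0x7a r3=0x7a r4=0x0c r5=0x04  N=0 Z=0
after  4: r0=0x76 r1=0x0c r2=0x0c r3=0x7a r4=0x0c r5=0x04  N=0 Z=0
after  5: r0=0x76 r1=0x6a r2=0x0c r3=0x7a r4=0x0c r5=0x04  N=0 Z=0
after  6: r0=0x76 r1=0x6a r2=0x0c r3=0x7a r4=0x72 r5=0x04  N=0 Z=0
-- IRQ taken; context saved, return-PC = 7 --

K = 6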